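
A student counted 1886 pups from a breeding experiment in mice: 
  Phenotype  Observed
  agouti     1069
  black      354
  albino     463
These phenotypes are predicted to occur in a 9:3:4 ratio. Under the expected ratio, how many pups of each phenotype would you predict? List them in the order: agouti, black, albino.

1060.875, 353.625, 471.5

Expected counts for N = 1886 under a 9:3:4 ratio (total parts = 16):
  agouti: 1886 × 9/16 = 1060.875
  black: 1886 × 3/16 = 353.625
  albino: 1886 × 4/16 = 471.5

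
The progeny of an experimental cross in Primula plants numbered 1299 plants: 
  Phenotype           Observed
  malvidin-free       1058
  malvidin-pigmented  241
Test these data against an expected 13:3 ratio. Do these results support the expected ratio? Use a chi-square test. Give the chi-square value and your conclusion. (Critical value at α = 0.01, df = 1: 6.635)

0.033; consistent

Total ratio parts = 16. Expected numbers out of 1299:
  malvidin-free: 1299 × 13/16 = 1055.4375
  malvidin-pigmented: 1299 × 3/16 = 243.5625
χ² = Σ (O − E)² / E
  malvidin-free: (1058 − 1055.4375)² / 1055.4375 = 0.0062
  malvidin-pigmented: (241 − 243.5625)² / 243.5625 = 0.0270
χ² = 0.0062 + 0.0270 = 0.0332 ≈ 0.033
Degrees of freedom = 2 − 1 = 1; critical value at α = 0.01 is 6.635.
Since 0.033 < 6.635, we fail to reject the null hypothesis — the data are consistent with the 13:3 ratio.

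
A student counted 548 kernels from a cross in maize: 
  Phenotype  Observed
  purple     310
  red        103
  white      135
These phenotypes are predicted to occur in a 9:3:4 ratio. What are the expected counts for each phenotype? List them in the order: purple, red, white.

308.25, 102.75, 137

Total ratio parts = 16. Expected numbers out of 548:
  purple: 548 × 9/16 = 308.25
  red: 548 × 3/16 = 102.75
  white: 548 × 4/16 = 137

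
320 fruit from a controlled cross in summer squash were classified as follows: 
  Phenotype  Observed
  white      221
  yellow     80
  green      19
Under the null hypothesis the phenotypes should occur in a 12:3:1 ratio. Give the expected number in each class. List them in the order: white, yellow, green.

240, 60, 20

Total ratio parts = 16. Expected numbers out of 320:
  white: 320 × 12/16 = 240
  yellow: 320 × 3/16 = 60
  green: 320 × 1/16 = 20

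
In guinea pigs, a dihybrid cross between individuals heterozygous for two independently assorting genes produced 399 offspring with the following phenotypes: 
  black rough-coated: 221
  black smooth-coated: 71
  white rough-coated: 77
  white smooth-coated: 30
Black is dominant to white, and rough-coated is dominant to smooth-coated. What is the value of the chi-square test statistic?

1.339

A dihybrid F₂ with independent assortment and complete dominance at both loci gives a 9:3:3:1 phenotypic ratio.
The 9:3:3:1 ratio has 16 parts, so with N = 399 the expected counts are:
  black rough-coated: 399 × 9/16 = 224.4375
  black smooth-coated: 399 × 3/16 = 74.8125
  white rough-coated: 399 × 3/16 = 74.8125
  white smooth-coated: 399 × 1/16 = 24.9375
χ² = Σ (O − E)² / E
  black rough-coated: (221 − 224.4375)² / 224.4375 = 0.0526
  black smooth-coated: (71 − 74.8125)² / 74.8125 = 0.1943
  white rough-coated: (77 − 74.8125)² / 74.8125 = 0.0640
  white smooth-coated: (30 − 24.9375)² / 24.9375 = 1.0277
χ² = 0.0526 + 0.1943 + 0.0640 + 1.0277 = 1.3386 ≈ 1.339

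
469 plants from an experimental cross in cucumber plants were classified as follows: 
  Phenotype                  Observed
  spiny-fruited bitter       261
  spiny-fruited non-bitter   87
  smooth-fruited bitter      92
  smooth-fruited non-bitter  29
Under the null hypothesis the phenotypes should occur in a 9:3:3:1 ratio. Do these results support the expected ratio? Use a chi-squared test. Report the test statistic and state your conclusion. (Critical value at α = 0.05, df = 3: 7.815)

Total ratio parts = 16. Expected numbers out of 469:
  spiny-fruited bitter: 469 × 9/16 = 263.8125
  spiny-fruited non-bitter: 469 × 3/16 = 87.9375
  smooth-fruited bitter: 469 × 3/16 = 87.9375
  smooth-fruited non-bitter: 469 × 1/16 = 29.3125
χ² = Σ (O − E)² / E
  spiny-fruited bitter: (261 − 263.8125)² / 263.8125 = 0.0300
  spiny-fruited non-bitter: (87 − 87.9375)² / 87.9375 = 0.0100
  smooth-fruited bitter: (92 − 87.9375)² / 87.9375 = 0.1877
  smooth-fruited non-bitter: (29 − 29.3125)² / 29.3125 = 0.0033
χ² = 0.0300 + 0.0100 + 0.1877 + 0.0033 = 0.231
Degrees of freedom = 4 − 1 = 3; critical value at α = 0.05 is 7.815.
Since 0.231 < 7.815, we fail to reject the null hypothesis — the data are consistent with the 9:3:3:1 ratio.

0.231; consistent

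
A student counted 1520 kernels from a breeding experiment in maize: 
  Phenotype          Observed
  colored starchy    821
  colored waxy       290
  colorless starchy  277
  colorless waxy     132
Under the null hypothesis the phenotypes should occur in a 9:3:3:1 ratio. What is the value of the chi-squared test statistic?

The 9:3:3:1 ratio has 16 parts, so with N = 1520 the expected counts are:
  colored starchy: 1520 × 9/16 = 855
  colored waxy: 1520 × 3/16 = 285
  colorless starchy: 1520 × 3/16 = 285
  colorless waxy: 1520 × 1/16 = 95
χ² = Σ (O − E)² / E
  colored starchy: (821 − 855)² / 855 = 1.3520
  colored waxy: (290 − 285)² / 285 = 0.0877
  colorless starchy: (277 − 285)² / 285 = 0.2246
  colorless waxy: (132 − 95)² / 95 = 14.4105
χ² = 1.3520 + 0.0877 + 0.2246 + 14.4105 = 16.0748 ≈ 16.075

16.075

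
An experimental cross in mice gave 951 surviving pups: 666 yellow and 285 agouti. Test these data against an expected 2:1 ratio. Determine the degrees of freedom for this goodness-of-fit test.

A goodness-of-fit test with 2 phenotype classes has df = 2 − 1 = 1.

1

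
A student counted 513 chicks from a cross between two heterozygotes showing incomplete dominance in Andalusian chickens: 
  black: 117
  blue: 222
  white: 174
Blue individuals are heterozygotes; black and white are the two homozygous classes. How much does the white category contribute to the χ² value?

With incomplete dominance, a heterozygote × heterozygote cross gives a 1:2:1 phenotypic ratio.
Expected counts for N = 513 under a 1:2:1 ratio (total parts = 4):
  black: 513 × 1/4 = 128.25
  blue: 513 × 2/4 = 256.5
  white: 513 × 1/4 = 128.25
Contribution of white: (174 − 128.25)² / 128.25 = 16.3202

16.320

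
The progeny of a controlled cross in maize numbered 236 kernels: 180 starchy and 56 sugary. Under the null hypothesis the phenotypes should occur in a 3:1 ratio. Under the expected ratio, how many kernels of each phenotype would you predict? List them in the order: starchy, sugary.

Expected counts for N = 236 under a 3:1 ratio (total parts = 4):
  starchy: 236 × 3/4 = 177
  sugary: 236 × 1/4 = 59

177, 59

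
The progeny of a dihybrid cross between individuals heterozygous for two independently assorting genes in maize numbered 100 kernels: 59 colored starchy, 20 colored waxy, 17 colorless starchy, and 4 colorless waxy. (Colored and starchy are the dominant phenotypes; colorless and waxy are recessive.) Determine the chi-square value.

1.191

A dihybrid F₂ with independent assortment and complete dominance at both loci gives a 9:3:3:1 phenotypic ratio.
The 9:3:3:1 ratio has 16 parts, so with N = 100 the expected counts are:
  colored starchy: 100 × 9/16 = 56.25
  colored waxy: 100 × 3/16 = 18.75
  colorless starchy: 100 × 3/16 = 18.75
  colorless waxy: 100 × 1/16 = 6.25
χ² = Σ (O − E)² / E
  colored starchy: (59 − 56.25)² / 56.25 = 0.1344
  colored waxy: (20 − 18.75)² / 18.75 = 0.0833
  colorless starchy: (17 − 18.75)² / 18.75 = 0.1633
  colorless waxy: (4 − 6.25)² / 6.25 = 0.8100
χ² = 0.1344 + 0.0833 + 0.1633 + 0.8100 = 1.191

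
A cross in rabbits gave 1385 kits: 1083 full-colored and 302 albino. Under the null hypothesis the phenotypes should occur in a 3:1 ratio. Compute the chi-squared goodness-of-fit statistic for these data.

Under the 3:1 hypothesis (Σ ratio = 4, N = 1385):
  full-colored: 1385 × 3/4 = 1038.75
  albino: 1385 × 1/4 = 346.25
χ² = Σ (O − E)² / E
  full-colored: (1083 − 1038.75)² / 1038.75 = 1.8850
  albino: (302 − 346.25)² / 346.25 = 5.6551
χ² = 1.8850 + 5.6551 = 7.5401 ≈ 7.540

7.540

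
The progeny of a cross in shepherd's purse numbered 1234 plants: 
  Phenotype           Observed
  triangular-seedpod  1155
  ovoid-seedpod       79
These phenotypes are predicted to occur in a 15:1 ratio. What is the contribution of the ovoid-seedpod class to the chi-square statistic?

Total ratio parts = 16. Expected numbers out of 1234:
  triangular-seedpod: 1234 × 15/16 = 1156.875
  ovoid-seedpod: 1234 × 1/16 = 77.125
Contribution of ovoid-seedpod: (79 − 77.125)² / 77.125 = 0.0456

0.046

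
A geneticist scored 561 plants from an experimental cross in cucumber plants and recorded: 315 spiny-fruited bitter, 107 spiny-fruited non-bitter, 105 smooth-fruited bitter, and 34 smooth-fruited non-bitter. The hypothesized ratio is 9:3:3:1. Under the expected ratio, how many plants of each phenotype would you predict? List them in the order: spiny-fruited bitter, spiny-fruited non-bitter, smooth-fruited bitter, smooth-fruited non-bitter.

315.5625, 105.1875, 105.1875, 35.0625

Expected counts for N = 561 under a 9:3:3:1 ratio (total parts = 16):
  spiny-fruited bitter: 561 × 9/16 = 315.5625
  spiny-fruited non-bitter: 561 × 3/16 = 105.1875
  smooth-fruited bitter: 561 × 3/16 = 105.1875
  smooth-fruited non-bitter: 561 × 1/16 = 35.0625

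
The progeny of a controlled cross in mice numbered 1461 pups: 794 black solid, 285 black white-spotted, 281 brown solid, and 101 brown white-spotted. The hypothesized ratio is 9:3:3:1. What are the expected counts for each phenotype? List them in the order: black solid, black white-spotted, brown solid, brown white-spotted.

821.8125, 273.9375, 273.9375, 91.3125

The 9:3:3:1 ratio has 16 parts, so with N = 1461 the expected counts are:
  black solid: 1461 × 9/16 = 821.8125
  black white-spotted: 1461 × 3/16 = 273.9375
  brown solid: 1461 × 3/16 = 273.9375
  brown white-spotted: 1461 × 1/16 = 91.3125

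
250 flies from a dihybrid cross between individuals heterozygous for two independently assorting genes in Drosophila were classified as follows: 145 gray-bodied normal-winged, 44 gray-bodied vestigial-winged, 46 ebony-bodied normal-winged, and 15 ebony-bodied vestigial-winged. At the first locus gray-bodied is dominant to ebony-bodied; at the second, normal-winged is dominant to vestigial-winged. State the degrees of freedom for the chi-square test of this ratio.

A dihybrid F₂ with independent assortment and complete dominance at both loci gives a 9:3:3:1 phenotypic ratio.
A goodness-of-fit test with 4 phenotype classes has df = 4 − 1 = 3.

3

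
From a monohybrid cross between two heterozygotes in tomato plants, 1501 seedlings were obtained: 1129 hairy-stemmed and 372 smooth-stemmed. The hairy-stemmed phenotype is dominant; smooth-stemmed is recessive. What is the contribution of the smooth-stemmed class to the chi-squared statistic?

0.028

For a monohybrid cross between heterozygotes with complete dominance, the expected phenotypic ratio is 3:1.
Under the 3:1 hypothesis (Σ ratio = 4, N = 1501):
  hairy-stemmed: 1501 × 3/4 = 1125.75
  smooth-stemmed: 1501 × 1/4 = 375.25
Contribution of smooth-stemmed: (372 − 375.25)² / 375.25 = 0.0281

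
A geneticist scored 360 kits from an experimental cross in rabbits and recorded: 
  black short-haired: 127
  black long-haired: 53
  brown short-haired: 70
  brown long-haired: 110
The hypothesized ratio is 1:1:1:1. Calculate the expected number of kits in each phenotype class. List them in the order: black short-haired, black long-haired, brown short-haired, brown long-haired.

Total ratio parts = 4. Expected numbers out of 360:
  black short-haired: 360 × 1/4 = 90
  black long-haired: 360 × 1/4 = 90
  brown short-haired: 360 × 1/4 = 90
  brown long-haired: 360 × 1/4 = 90

90, 90, 90, 90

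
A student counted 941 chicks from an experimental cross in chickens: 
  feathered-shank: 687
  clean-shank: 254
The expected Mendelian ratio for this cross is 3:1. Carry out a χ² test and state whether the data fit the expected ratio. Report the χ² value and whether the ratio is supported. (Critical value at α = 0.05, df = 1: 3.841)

1.993; consistent

The 3:1 ratio has 4 parts, so with N = 941 the expected counts are:
  feathered-shank: 941 × 3/4 = 705.75
  clean-shank: 941 × 1/4 = 235.25
χ² = Σ (O − E)² / E
  feathered-shank: (687 − 705.75)² / 705.75 = 0.4981
  clean-shank: (254 − 235.25)² / 235.25 = 1.4944
χ² = 0.4981 + 1.4944 = 1.9925 ≈ 1.993
Degrees of freedom = 2 − 1 = 1; critical value at α = 0.05 is 3.841.
Since 1.993 < 3.841, we fail to reject the null hypothesis — the data are consistent with the 3:1 ratio.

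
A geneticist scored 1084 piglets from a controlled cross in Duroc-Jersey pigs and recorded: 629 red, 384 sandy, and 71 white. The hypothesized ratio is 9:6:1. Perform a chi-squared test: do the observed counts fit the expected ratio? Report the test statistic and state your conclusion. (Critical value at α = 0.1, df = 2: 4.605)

Expected counts for N = 1084 under a 9:6:1 ratio (total parts = 16):
  red: 1084 × 9/16 = 609.75
  sandy: 1084 × 6/16 = 406.5
  white: 1084 × 1/16 = 67.75
χ² = Σ (O − E)² / E
  red: (629 − 609.75)² / 609.75 = 0.6077
  sandy: (384 − 406.5)² / 406.5 = 1.2454
  white: (71 − 67.75)² / 67.75 = 0.1559
χ² = 0.6077 + 1.2454 + 0.1559 = 2.009
Degrees of freedom = 3 − 1 = 2; critical value at α = 0.1 is 4.605.
Since 2.009 < 4.605, we fail to reject the null hypothesis — the data are consistent with the 9:6:1 ratio.

2.009; consistent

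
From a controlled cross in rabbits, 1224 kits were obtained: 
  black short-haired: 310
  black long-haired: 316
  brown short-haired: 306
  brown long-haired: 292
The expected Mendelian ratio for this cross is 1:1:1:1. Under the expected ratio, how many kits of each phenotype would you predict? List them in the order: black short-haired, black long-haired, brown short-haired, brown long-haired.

Total ratio parts = 4. Expected numbers out of 1224:
  black short-haired: 1224 × 1/4 = 306
  black long-haired: 1224 × 1/4 = 306
  brown short-haired: 1224 × 1/4 = 306
  brown long-haired: 1224 × 1/4 = 306

306, 306, 306, 306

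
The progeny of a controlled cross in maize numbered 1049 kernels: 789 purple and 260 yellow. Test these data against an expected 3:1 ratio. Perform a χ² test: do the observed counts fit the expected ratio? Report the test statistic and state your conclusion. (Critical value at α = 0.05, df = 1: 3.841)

The 3:1 ratio has 4 parts, so with N = 1049 the expected counts are:
  purple: 1049 × 3/4 = 786.75
  yellow: 1049 × 1/4 = 262.25
χ² = Σ (O − E)² / E
  purple: (789 − 786.75)² / 786.75 = 0.0064
  yellow: (260 − 262.25)² / 262.25 = 0.0193
χ² = 0.0064 + 0.0193 = 0.0257 ≈ 0.026
Degrees of freedom = 2 − 1 = 1; critical value at α = 0.05 is 3.841.
Since 0.026 < 3.841, we fail to reject the null hypothesis — the data are consistent with the 3:1 ratio.

0.026; consistent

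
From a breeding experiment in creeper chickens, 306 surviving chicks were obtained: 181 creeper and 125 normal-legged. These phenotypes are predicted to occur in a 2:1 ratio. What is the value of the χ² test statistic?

Total ratio parts = 3. Expected numbers out of 306:
  creeper: 306 × 2/3 = 204
  normal-legged: 306 × 1/3 = 102
χ² = Σ (O − E)² / E
  creeper: (181 − 204)² / 204 = 2.5931
  normal-legged: (125 − 102)² / 102 = 5.1863
χ² = 2.5931 + 5.1863 = 7.7794 ≈ 7.779

7.779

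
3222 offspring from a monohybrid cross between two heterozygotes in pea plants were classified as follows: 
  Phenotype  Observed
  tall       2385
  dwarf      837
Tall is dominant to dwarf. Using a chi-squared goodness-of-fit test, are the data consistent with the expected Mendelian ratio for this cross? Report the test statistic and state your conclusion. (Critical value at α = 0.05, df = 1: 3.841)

For a monohybrid cross between heterozygotes with complete dominance, the expected phenotypic ratio is 3:1.
Total ratio parts = 4. Expected numbers out of 3222:
  tall: 3222 × 3/4 = 2416.5
  dwarf: 3222 × 1/4 = 805.5
χ² = Σ (O − E)² / E
  tall: (2385 − 2416.5)² / 2416.5 = 0.4106
  dwarf: (837 − 805.5)² / 805.5 = 1.2318
χ² = 0.4106 + 1.2318 = 1.6424 ≈ 1.642
Degrees of freedom = 2 − 1 = 1; critical value at α = 0.05 is 3.841.
Since 1.642 < 3.841, we fail to reject the null hypothesis — the data are consistent with the 3:1 ratio.

1.642; consistent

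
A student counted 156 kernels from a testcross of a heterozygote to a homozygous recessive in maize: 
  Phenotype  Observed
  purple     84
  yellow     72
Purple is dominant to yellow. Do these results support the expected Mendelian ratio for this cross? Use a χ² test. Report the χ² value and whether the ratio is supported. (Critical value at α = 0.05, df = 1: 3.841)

0.923; consistent

A testcross of a heterozygote (Aa × aa) gives a 1:1 phenotypic ratio.
Total ratio parts = 2. Expected numbers out of 156:
  purple: 156 × 1/2 = 78
  yellow: 156 × 1/2 = 78
χ² = Σ (O − E)² / E
  purple: (84 − 78)² / 78 = 0.4615
  yellow: (72 − 78)² / 78 = 0.4615
χ² = 0.4615 + 0.4615 = 0.923
Degrees of freedom = 2 − 1 = 1; critical value at α = 0.05 is 3.841.
Since 0.923 < 3.841, we fail to reject the null hypothesis — the data are consistent with the 1:1 ratio.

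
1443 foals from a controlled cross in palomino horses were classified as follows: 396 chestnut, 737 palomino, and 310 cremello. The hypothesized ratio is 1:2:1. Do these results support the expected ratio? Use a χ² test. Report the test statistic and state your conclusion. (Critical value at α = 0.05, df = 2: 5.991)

10.917; not consistent

Expected counts for N = 1443 under a 1:2:1 ratio (total parts = 4):
  chestnut: 1443 × 1/4 = 360.75
  palomino: 1443 × 2/4 = 721.5
  cremello: 1443 × 1/4 = 360.75
χ² = Σ (O − E)² / E
  chestnut: (396 − 360.75)² / 360.75 = 3.4444
  palomino: (737 − 721.5)² / 721.5 = 0.3330
  cremello: (310 − 360.75)² / 360.75 = 7.1395
χ² = 3.4444 + 0.3330 + 7.1395 = 10.9169 ≈ 10.917
Degrees of freedom = 3 − 1 = 2; critical value at α = 0.05 is 5.991.
Since 10.917 > 5.991, we reject the null hypothesis — the data do not fit the 1:2:1 ratio.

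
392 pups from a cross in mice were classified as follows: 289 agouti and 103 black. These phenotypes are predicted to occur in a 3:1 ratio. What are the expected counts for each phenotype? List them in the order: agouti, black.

294, 98

The 3:1 ratio has 4 parts, so with N = 392 the expected counts are:
  agouti: 392 × 3/4 = 294
  black: 392 × 1/4 = 98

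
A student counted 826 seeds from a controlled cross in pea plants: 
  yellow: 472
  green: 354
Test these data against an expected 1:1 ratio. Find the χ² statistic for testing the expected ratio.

Total ratio parts = 2. Expected numbers out of 826:
  yellow: 826 × 1/2 = 413
  green: 826 × 1/2 = 413
χ² = Σ (O − E)² / E
  yellow: (472 − 413)² / 413 = 8.4286
  green: (354 − 413)² / 413 = 8.4286
χ² = 8.4286 + 8.4286 = 16.8572 ≈ 16.857

16.857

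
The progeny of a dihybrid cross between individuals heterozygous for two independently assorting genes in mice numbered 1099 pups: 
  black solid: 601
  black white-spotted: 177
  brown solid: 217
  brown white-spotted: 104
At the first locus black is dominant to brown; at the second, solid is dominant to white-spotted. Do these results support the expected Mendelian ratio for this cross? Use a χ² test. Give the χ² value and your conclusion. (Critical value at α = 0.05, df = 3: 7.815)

23.312; not consistent

A dihybrid F₂ with independent assortment and complete dominance at both loci gives a 9:3:3:1 phenotypic ratio.
Under the 9:3:3:1 hypothesis (Σ ratio = 16, N = 1099):
  black solid: 1099 × 9/16 = 618.1875
  black white-spotted: 1099 × 3/16 = 206.0625
  brown solid: 1099 × 3/16 = 206.0625
  brown white-spotted: 1099 × 1/16 = 68.6875
χ² = Σ (O − E)² / E
  black solid: (601 − 618.1875)² / 618.1875 = 0.4779
  black white-spotted: (177 − 206.0625)² / 206.0625 = 4.0989
  brown solid: (217 − 206.0625)² / 206.0625 = 0.5805
  brown white-spotted: (104 − 68.6875)² / 68.6875 = 18.1543
χ² = 0.4779 + 4.0989 + 0.5805 + 18.1543 = 23.3116 ≈ 23.312
Degrees of freedom = 4 − 1 = 3; critical value at α = 0.05 is 7.815.
Since 23.312 > 7.815, we reject the null hypothesis — the data do not fit the 9:3:3:1 ratio.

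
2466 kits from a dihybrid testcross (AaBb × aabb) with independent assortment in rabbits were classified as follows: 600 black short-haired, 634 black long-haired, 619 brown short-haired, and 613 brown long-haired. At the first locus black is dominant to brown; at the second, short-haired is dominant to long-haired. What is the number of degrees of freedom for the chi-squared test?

A dihybrid testcross with independent assortment gives a 1:1:1:1 ratio.
A goodness-of-fit test with 4 phenotype classes has df = 4 − 1 = 3.

3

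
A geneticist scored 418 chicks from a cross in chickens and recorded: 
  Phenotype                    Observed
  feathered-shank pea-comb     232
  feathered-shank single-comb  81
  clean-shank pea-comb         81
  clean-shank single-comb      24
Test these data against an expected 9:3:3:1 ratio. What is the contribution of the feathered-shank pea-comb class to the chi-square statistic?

The 9:3:3:1 ratio has 16 parts, so with N = 418 the expected counts are:
  feathered-shank pea-comb: 418 × 9/16 = 235.125
  feathered-shank single-comb: 418 × 3/16 = 78.375
  clean-shank pea-comb: 418 × 3/16 = 78.375
  clean-shank single-comb: 418 × 1/16 = 26.125
Contribution of feathered-shank pea-comb: (232 − 235.125)² / 235.125 = 0.0415

0.042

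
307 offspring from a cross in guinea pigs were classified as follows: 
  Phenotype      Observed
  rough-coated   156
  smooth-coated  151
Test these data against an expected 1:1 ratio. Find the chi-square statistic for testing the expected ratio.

Expected counts for N = 307 under a 1:1 ratio (total parts = 2):
  rough-coated: 307 × 1/2 = 153.5
  smooth-coated: 307 × 1/2 = 153.5
χ² = Σ (O − E)² / E
  rough-coated: (156 − 153.5)² / 153.5 = 0.0407
  smooth-coated: (151 − 153.5)² / 153.5 = 0.0407
χ² = 0.0407 + 0.0407 = 0.0814 ≈ 0.081

0.081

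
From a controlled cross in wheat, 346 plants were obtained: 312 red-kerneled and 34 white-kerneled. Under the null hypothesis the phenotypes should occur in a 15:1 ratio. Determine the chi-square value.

7.554

Total ratio parts = 16. Expected numbers out of 346:
  red-kerneled: 346 × 15/16 = 324.375
  white-kerneled: 346 × 1/16 = 21.625
χ² = Σ (O − E)² / E
  red-kerneled: (312 − 324.375)² / 324.375 = 0.4721
  white-kerneled: (34 − 21.625)² / 21.625 = 7.0816
χ² = 0.4721 + 7.0816 = 7.5537 ≈ 7.554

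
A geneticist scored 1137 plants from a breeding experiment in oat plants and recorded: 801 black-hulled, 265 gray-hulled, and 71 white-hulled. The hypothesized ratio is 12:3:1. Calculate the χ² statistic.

Total ratio parts = 16. Expected numbers out of 1137:
  black-hulled: 1137 × 12/16 = 852.75
  gray-hulled: 1137 × 3/16 = 213.1875
  white-hulled: 1137 × 1/16 = 71.0625
χ² = Σ (O − E)² / E
  black-hulled: (801 − 852.75)² / 852.75 = 3.1405
  gray-hulled: (265 − 213.1875)² / 213.1875 = 12.5924
  white-hulled: (71 − 71.0625)² / 71.0625 = 0.0001
χ² = 3.1405 + 12.5924 + 0.0001 = 15.733

15.733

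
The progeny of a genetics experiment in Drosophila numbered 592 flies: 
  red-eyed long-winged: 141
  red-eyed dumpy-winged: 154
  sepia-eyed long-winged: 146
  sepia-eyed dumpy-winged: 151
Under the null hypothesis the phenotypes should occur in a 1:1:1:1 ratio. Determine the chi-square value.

0.662

Under the 1:1:1:1 hypothesis (Σ ratio = 4, N = 592):
  red-eyed long-winged: 592 × 1/4 = 148
  red-eyed dumpy-winged: 592 × 1/4 = 148
  sepia-eyed long-winged: 592 × 1/4 = 148
  sepia-eyed dumpy-winged: 592 × 1/4 = 148
χ² = Σ (O − E)² / E
  red-eyed long-winged: (141 − 148)² / 148 = 0.3311
  red-eyed dumpy-winged: (154 − 148)² / 148 = 0.2432
  sepia-eyed long-winged: (146 − 148)² / 148 = 0.0270
  sepia-eyed dumpy-winged: (151 − 148)² / 148 = 0.0608
χ² = 0.3311 + 0.2432 + 0.0270 + 0.0608 = 0.6621 ≈ 0.662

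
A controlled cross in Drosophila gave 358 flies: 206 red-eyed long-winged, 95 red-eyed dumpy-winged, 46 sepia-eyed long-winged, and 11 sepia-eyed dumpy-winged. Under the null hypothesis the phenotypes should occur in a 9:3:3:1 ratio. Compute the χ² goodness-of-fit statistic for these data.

Expected counts for N = 358 under a 9:3:3:1 ratio (total parts = 16):
  red-eyed long-winged: 358 × 9/16 = 201.375
  red-eyed dumpy-winged: 358 × 3/16 = 67.125
  sepia-eyed long-winged: 358 × 3/16 = 67.125
  sepia-eyed dumpy-winged: 358 × 1/16 = 22.375
χ² = Σ (O − E)² / E
  red-eyed long-winged: (206 − 201.375)² / 201.375 = 0.1062
  red-eyed dumpy-winged: (95 − 67.125)² / 67.125 = 11.5757
  sepia-eyed long-winged: (46 − 67.125)² / 67.125 = 6.6483
  sepia-eyed dumpy-winged: (11 − 22.375)² / 22.375 = 5.7828
χ² = 0.1062 + 11.5757 + 6.6483 + 5.7828 = 24.113

24.113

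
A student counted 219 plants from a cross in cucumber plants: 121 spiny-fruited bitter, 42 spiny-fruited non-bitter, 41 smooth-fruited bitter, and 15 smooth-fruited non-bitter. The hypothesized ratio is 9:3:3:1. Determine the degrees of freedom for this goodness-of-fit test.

3

A goodness-of-fit test with 4 phenotype classes has df = 4 − 1 = 3.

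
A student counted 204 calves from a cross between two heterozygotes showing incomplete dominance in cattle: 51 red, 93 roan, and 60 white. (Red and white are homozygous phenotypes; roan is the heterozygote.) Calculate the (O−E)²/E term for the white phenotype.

With incomplete dominance, a heterozygote × heterozygote cross gives a 1:2:1 phenotypic ratio.
Total ratio parts = 4. Expected numbers out of 204:
  red: 204 × 1/4 = 51
  roan: 204 × 2/4 = 102
  white: 204 × 1/4 = 51
Contribution of white: (60 − 51)² / 51 = 1.5882

1.588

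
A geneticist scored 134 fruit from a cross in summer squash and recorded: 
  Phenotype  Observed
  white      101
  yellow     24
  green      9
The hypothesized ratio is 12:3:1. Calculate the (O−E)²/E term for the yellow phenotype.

Under the 12:3:1 hypothesis (Σ ratio = 16, N = 134):
  white: 134 × 12/16 = 100.5
  yellow: 134 × 3/16 = 25.125
  green: 134 × 1/16 = 8.375
Contribution of yellow: (24 − 25.125)² / 25.125 = 0.0504

0.050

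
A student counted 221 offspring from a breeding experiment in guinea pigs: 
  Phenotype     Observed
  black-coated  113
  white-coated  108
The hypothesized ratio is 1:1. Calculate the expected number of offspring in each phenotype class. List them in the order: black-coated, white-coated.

110.5, 110.5

Expected counts for N = 221 under a 1:1 ratio (total parts = 2):
  black-coated: 221 × 1/2 = 110.5
  white-coated: 221 × 1/2 = 110.5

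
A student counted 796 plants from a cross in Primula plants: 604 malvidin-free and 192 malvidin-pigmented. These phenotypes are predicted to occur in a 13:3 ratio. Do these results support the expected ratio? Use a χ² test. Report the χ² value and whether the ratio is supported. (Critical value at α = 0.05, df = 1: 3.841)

Expected counts for N = 796 under a 13:3 ratio (total parts = 16):
  malvidin-free: 796 × 13/16 = 646.75
  malvidin-pigmented: 796 × 3/16 = 149.25
χ² = Σ (O − E)² / E
  malvidin-free: (604 − 646.75)² / 646.75 = 2.8258
  malvidin-pigmented: (192 − 149.25)² / 149.25 = 12.2450
χ² = 2.8258 + 12.2450 = 15.0708 ≈ 15.071
Degrees of freedom = 2 − 1 = 1; critical value at α = 0.05 is 3.841.
Since 15.071 > 3.841, we reject the null hypothesis — the data do not fit the 13:3 ratio.

15.071; not consistent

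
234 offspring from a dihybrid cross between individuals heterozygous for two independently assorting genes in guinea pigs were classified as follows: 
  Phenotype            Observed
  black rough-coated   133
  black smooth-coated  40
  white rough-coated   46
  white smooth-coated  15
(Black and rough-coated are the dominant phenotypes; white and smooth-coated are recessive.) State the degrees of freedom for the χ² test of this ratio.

3

A dihybrid F₂ with independent assortment and complete dominance at both loci gives a 9:3:3:1 phenotypic ratio.
A goodness-of-fit test with 4 phenotype classes has df = 4 − 1 = 3.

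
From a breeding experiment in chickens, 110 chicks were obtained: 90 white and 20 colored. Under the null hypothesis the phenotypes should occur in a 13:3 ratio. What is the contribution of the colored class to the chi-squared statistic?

0.019

Expected counts for N = 110 under a 13:3 ratio (total parts = 16):
  white: 110 × 13/16 = 89.375
  colored: 110 × 3/16 = 20.625
Contribution of colored: (20 − 20.625)² / 20.625 = 0.0189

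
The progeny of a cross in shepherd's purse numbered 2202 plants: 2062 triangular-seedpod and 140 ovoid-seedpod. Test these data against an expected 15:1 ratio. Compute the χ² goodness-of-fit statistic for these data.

0.044

Expected counts for N = 2202 under a 15:1 ratio (total parts = 16):
  triangular-seedpod: 2202 × 15/16 = 2064.375
  ovoid-seedpod: 2202 × 1/16 = 137.625
χ² = Σ (O − E)² / E
  triangular-seedpod: (2062 − 2064.375)² / 2064.375 = 0.0027
  ovoid-seedpod: (140 − 137.625)² / 137.625 = 0.0410
χ² = 0.0027 + 0.0410 = 0.0437 ≈ 0.044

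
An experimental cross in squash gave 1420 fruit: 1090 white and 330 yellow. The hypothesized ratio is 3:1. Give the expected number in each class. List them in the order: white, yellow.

Under the 3:1 hypothesis (Σ ratio = 4, N = 1420):
  white: 1420 × 3/4 = 1065
  yellow: 1420 × 1/4 = 355

1065, 355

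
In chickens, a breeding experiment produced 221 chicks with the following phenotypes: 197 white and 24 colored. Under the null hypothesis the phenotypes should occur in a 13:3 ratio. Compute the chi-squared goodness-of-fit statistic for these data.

Under the 13:3 hypothesis (Σ ratio = 16, N = 221):
  white: 221 × 13/16 = 179.5625
  colored: 221 × 3/16 = 41.4375
χ² = Σ (O − E)² / E
  white: (197 − 179.5625)² / 179.5625 = 1.6934
  colored: (24 − 41.4375)² / 41.4375 = 7.3380
χ² = 1.6934 + 7.3380 = 9.0314 ≈ 9.031

9.031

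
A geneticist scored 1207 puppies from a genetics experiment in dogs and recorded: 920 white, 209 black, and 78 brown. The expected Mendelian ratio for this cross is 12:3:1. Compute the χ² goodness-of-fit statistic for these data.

1.652

Expected counts for N = 1207 under a 12:3:1 ratio (total parts = 16):
  white: 1207 × 12/16 = 905.25
  black: 1207 × 3/16 = 226.3125
  brown: 1207 × 1/16 = 75.4375
χ² = Σ (O − E)² / E
  white: (920 − 905.25)² / 905.25 = 0.2403
  black: (209 − 226.3125)² / 226.3125 = 1.3244
  brown: (78 − 75.4375)² / 75.4375 = 0.0870
χ² = 0.2403 + 1.3244 + 0.0870 = 1.6517 ≈ 1.652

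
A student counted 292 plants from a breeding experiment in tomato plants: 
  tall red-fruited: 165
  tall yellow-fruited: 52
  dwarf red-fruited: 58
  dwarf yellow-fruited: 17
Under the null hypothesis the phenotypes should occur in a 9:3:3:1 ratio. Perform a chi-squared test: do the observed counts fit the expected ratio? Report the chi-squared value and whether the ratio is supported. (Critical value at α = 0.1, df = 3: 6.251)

0.420; consistent

Expected counts for N = 292 under a 9:3:3:1 ratio (total parts = 16):
  tall red-fruited: 292 × 9/16 = 164.25
  tall yellow-fruited: 292 × 3/16 = 54.75
  dwarf red-fruited: 292 × 3/16 = 54.75
  dwarf yellow-fruited: 292 × 1/16 = 18.25
χ² = Σ (O − E)² / E
  tall red-fruited: (165 − 164.25)² / 164.25 = 0.0034
  tall yellow-fruited: (52 − 54.75)² / 54.75 = 0.1381
  dwarf red-fruited: (58 − 54.75)² / 54.75 = 0.1929
  dwarf yellow-fruited: (17 − 18.25)² / 18.25 = 0.0856
χ² = 0.0034 + 0.1381 + 0.1929 + 0.0856 = 0.420
Degrees of freedom = 4 − 1 = 3; critical value at α = 0.1 is 6.251.
Since 0.420 < 6.251, we fail to reject the null hypothesis — the data are consistent with the 9:3:3:1 ratio.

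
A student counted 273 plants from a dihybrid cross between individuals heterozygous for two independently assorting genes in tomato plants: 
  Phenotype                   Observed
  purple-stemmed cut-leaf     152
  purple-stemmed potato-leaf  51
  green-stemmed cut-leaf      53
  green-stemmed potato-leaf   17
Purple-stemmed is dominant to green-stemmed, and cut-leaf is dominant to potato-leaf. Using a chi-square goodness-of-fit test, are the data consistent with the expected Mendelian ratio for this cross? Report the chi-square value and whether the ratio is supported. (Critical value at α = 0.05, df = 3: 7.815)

A dihybrid F₂ with independent assortment and complete dominance at both loci gives a 9:3:3:1 phenotypic ratio.
The 9:3:3:1 ratio has 16 parts, so with N = 273 the expected counts are:
  purple-stemmed cut-leaf: 273 × 9/16 = 153.5625
  purple-stemmed potato-leaf: 273 × 3/16 = 51.1875
  green-stemmed cut-leaf: 273 × 3/16 = 51.1875
  green-stemmed potato-leaf: 273 × 1/16 = 17.0625
χ² = Σ (O − E)² / E
  purple-stemmed cut-leaf: (152 − 153.5625)² / 153.5625 = 0.0159
  purple-stemmed potato-leaf: (51 − 51.1875)² / 51.1875 = 0.0007
  green-stemmed cut-leaf: (53 − 51.1875)² / 51.1875 = 0.0642
  green-stemmed potato-leaf: (17 − 17.0625)² / 17.0625 = 0.0002
χ² = 0.0159 + 0.0007 + 0.0642 + 0.0002 = 0.081
Degrees of freedom = 4 − 1 = 3; critical value at α = 0.05 is 7.815.
Since 0.081 < 7.815, we fail to reject the null hypothesis — the data are consistent with the 9:3:3:1 ratio.

0.081; consistent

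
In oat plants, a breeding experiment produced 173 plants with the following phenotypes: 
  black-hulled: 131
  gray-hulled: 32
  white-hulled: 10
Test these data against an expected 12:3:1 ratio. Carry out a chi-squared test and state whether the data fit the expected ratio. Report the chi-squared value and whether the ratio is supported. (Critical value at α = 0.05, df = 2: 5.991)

0.079; consistent

Under the 12:3:1 hypothesis (Σ ratio = 16, N = 173):
  black-hulled: 173 × 12/16 = 129.75
  gray-hulled: 173 × 3/16 = 32.4375
  white-hulled: 173 × 1/16 = 10.8125
χ² = Σ (O − E)² / E
  black-hulled: (131 − 129.75)² / 129.75 = 0.0120
  gray-hulled: (32 − 32.4375)² / 32.4375 = 0.0059
  white-hulled: (10 − 10.8125)² / 10.8125 = 0.0611
χ² = 0.0120 + 0.0059 + 0.0611 = 0.079
Degrees of freedom = 3 − 1 = 2; critical value at α = 0.05 is 5.991.
Since 0.079 < 5.991, we fail to reject the null hypothesis — the data are consistent with the 12:3:1 ratio.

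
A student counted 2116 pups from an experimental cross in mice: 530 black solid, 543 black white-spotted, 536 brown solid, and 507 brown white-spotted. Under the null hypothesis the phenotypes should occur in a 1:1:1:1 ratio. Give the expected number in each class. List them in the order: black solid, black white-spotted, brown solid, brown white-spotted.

Under the 1:1:1:1 hypothesis (Σ ratio = 4, N = 2116):
  black solid: 2116 × 1/4 = 529
  black white-spotted: 2116 × 1/4 = 529
  brown solid: 2116 × 1/4 = 529
  brown white-spotted: 2116 × 1/4 = 529

529, 529, 529, 529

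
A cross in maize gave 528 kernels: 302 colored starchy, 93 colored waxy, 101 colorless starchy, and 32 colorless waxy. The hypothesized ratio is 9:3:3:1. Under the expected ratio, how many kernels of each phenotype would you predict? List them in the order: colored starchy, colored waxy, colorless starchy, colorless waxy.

Total ratio parts = 16. Expected numbers out of 528:
  colored starchy: 528 × 9/16 = 297
  colored waxy: 528 × 3/16 = 99
  colorless starchy: 528 × 3/16 = 99
  colorless waxy: 528 × 1/16 = 33

297, 99, 99, 33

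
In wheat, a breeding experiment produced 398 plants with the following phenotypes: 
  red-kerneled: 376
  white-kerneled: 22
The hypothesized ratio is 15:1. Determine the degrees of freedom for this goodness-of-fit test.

1

A goodness-of-fit test with 2 phenotype classes has df = 2 − 1 = 1.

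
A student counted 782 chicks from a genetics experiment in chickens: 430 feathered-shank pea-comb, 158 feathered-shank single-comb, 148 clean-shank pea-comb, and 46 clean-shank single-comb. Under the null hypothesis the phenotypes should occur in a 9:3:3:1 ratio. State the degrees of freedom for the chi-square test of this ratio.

3

A goodness-of-fit test with 4 phenotype classes has df = 4 − 1 = 3.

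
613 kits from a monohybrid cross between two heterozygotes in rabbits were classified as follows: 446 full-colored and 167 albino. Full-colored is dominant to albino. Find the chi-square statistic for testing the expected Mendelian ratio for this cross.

For a monohybrid cross between heterozygotes with complete dominance, the expected phenotypic ratio is 3:1.
The 3:1 ratio has 4 parts, so with N = 613 the expected counts are:
  full-colored: 613 × 3/4 = 459.75
  albino: 613 × 1/4 = 153.25
χ² = Σ (O − E)² / E
  full-colored: (446 − 459.75)² / 459.75 = 0.4112
  albino: (167 − 153.25)² / 153.25 = 1.2337
χ² = 0.4112 + 1.2337 = 1.6449 ≈ 1.645

1.645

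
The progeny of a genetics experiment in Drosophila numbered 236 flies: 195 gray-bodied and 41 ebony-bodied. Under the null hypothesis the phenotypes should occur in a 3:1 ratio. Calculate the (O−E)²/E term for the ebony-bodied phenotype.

5.492

Total ratio parts = 4. Expected numbers out of 236:
  gray-bodied: 236 × 3/4 = 177
  ebony-bodied: 236 × 1/4 = 59
Contribution of ebony-bodied: (41 − 59)² / 59 = 5.4915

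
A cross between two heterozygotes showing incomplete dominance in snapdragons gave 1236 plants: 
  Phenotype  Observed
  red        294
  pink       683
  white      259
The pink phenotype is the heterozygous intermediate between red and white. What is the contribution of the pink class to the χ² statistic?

With incomplete dominance, a heterozygote × heterozygote cross gives a 1:2:1 phenotypic ratio.
Total ratio parts = 4. Expected numbers out of 1236:
  red: 1236 × 1/4 = 309
  pink: 1236 × 2/4 = 618
  white: 1236 × 1/4 = 309
Contribution of pink: (683 − 618)² / 618 = 6.8366

6.837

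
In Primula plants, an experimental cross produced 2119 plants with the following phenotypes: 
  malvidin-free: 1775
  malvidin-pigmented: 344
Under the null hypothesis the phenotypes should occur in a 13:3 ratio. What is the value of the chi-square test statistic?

8.804

Expected counts for N = 2119 under a 13:3 ratio (total parts = 16):
  malvidin-free: 2119 × 13/16 = 1721.6875
  malvidin-pigmented: 2119 × 3/16 = 397.3125
χ² = Σ (O − E)² / E
  malvidin-free: (1775 − 1721.6875)² / 1721.6875 = 1.6508
  malvidin-pigmented: (344 − 397.3125)² / 397.3125 = 7.1536
χ² = 1.6508 + 7.1536 = 8.8044 ≈ 8.804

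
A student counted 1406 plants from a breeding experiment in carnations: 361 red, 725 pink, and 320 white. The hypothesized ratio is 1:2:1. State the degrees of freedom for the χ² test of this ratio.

A goodness-of-fit test with 3 phenotype classes has df = 3 − 1 = 2.

2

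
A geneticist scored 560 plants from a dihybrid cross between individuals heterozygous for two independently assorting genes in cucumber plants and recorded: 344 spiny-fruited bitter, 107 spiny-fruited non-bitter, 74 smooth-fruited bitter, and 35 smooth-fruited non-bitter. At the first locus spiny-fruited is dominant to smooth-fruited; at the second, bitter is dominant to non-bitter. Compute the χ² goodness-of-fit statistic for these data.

A dihybrid F₂ with independent assortment and complete dominance at both loci gives a 9:3:3:1 phenotypic ratio.
The 9:3:3:1 ratio has 16 parts, so with N = 560 the expected counts are:
  spiny-fruited bitter: 560 × 9/16 = 315
  spiny-fruited non-bitter: 560 × 3/16 = 105
  smooth-fruited bitter: 560 × 3/16 = 105
  smooth-fruited non-bitter: 560 × 1/16 = 35
χ² = Σ (O − E)² / E
  spiny-fruited bitter: (344 − 315)² / 315 = 2.6698
  spiny-fruited non-bitter: (107 − 105)² / 105 = 0.0381
  smooth-fruited bitter: (74 − 105)² / 105 = 9.1524
  smooth-fruited non-bitter: (35 − 35)² / 35 = 0.0000
χ² = 2.6698 + 0.0381 + 9.1524 + 0.0000 = 11.8603 ≈ 11.860

11.860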